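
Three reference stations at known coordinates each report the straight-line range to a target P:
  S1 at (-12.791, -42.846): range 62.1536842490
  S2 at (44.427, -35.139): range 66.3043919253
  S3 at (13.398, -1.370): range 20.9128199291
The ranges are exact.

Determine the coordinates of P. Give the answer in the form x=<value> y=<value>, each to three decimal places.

x=3.602 y=17.107

eq1: (x + 12.791)² + (y + 42.846)² = 62.1536842490²
eq2: (x − 44.427)² + (y + 35.139)² = 66.3043919253²
eq3: (x − 13.398)² + (y + 1.370)² = 20.9128199291²
eq1−eq3, eq1−eq2 (x²,y² cancel):
  52.378·x + 82.952·y = 1607.728335
  114.436·x + 15.414·y = 675.926330
det = 52.378·15.414 − 82.952·114.436 = -8685.340580
x = (1607.728335·15.414 − 82.952·675.926330) / -8685.340580 = 3.602382
y = (52.378·675.926330 − 1607.728335·114.436) / -8685.340580 = 17.106794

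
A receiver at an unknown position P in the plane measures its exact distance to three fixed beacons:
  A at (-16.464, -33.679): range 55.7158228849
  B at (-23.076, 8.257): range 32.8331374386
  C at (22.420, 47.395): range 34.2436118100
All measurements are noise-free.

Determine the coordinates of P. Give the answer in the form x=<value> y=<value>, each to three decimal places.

eq1: (x + 16.464)² + (y + 33.679)² = 55.7158228849²
eq2: (x + 23.076)² + (y − 8.257)² = 32.8331374386²
eq3: (x − 22.420)² + (y − 47.395)² = 34.2436118100²
eq2−eq1, eq2−eq3 (x²,y² cancel):
  13.224·x − 83.872·y = -1221.579494
  90.992·x + 78.276·y = 2053.652564
det = 13.224·78.276 − -83.872·90.992 = 8666.802848
x = (-1221.579494·78.276 − -83.872·2053.652564) / 8666.802848 = 8.841045
y = (13.224·2053.652564 − -1221.579494·90.992) / 8666.802848 = 15.958764

x=8.841 y=15.959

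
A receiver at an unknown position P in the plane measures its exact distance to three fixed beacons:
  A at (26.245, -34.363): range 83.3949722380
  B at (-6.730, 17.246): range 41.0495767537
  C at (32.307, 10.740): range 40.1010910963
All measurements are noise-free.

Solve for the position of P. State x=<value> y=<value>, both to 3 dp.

eq1: (x − 26.245)² + (y + 34.363)² = 83.3949722380²
eq2: (x + 6.730)² + (y − 17.246)² = 41.0495767537²
eq3: (x − 32.307)² + (y − 10.740)² = 40.1010910963²
eq1−eq2, eq1−eq3 (x²,y² cancel):
  -65.950·x + 103.218·y = 3742.755265
  12.124·x + 90.206·y = 4636.097942
det = -65.950·90.206 − 103.218·12.124 = -7200.500732
x = (3742.755265·90.206 − 103.218·4636.097942) / -7200.500732 = 19.569441
y = (-65.950·4636.097942 − 3742.755265·12.124) / -7200.500732 = 48.764362

x=19.569 y=48.764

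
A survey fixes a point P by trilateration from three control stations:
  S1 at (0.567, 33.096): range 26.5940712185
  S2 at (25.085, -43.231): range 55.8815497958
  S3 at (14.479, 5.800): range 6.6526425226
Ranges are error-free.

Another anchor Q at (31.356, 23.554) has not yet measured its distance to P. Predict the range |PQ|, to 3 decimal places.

18.561

eq1: (x − 0.567)² + (y − 33.096)² = 26.5940712185²
eq2: (x − 25.085)² + (y + 43.231)² = 55.8815497958²
eq3: (x − 14.479)² + (y − 5.800)² = 6.6526425226²
eq1−eq3, eq1−eq2 (x²,y² cancel):
  27.824·x − 54.592·y = -189.398293
  49.036·x − 152.654·y = -1012.993103
det = 27.824·-152.654 − -54.592·49.036 = -1570.471584
x = (-189.398293·-152.654 − -54.592·-1012.993103) / -1570.471584 = 16.803177
y = (27.824·-1012.993103 − -189.398293·49.036) / -1570.471584 = 12.033446
|P − Q| = √((16.803177 − 31.356)² + (12.033446 − 23.554)²) = 18.560921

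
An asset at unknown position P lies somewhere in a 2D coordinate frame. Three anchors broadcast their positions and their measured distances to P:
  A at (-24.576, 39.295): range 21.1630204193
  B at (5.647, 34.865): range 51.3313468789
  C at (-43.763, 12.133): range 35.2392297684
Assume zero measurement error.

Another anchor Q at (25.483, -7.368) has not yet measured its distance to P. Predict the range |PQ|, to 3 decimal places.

88.563

eq1: (x + 24.576)² + (y − 39.295)² = 21.1630204193²
eq2: (x − 5.647)² + (y − 34.865)² = 51.3313468789²
eq3: (x + 43.763)² + (y − 12.133)² = 35.2392297684²
eq3−eq1, eq3−eq2 (x²,y² cancel):
  38.374·x + 54.324·y = 879.596824
  98.820·x + 45.464·y = -2208.056882
det = 38.374·45.464 − 54.324·98.820 = -3623.662144
x = (879.596824·45.464 − 54.324·-2208.056882) / -3623.662144 = -44.137799
y = (38.374·-2208.056882 − 879.596824·98.820) / -3623.662144 = 47.370237
|P − Q| = √((-44.137799 − 25.483)² + (47.370237 − -7.368)²) = 88.562578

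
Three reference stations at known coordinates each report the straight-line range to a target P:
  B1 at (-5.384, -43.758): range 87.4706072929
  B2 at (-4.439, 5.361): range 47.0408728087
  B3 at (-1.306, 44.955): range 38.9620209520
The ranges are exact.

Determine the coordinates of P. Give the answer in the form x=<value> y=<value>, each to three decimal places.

eq1: (x + 5.384)² + (y + 43.758)² = 87.4706072929²
eq2: (x + 4.439)² + (y − 5.361)² = 47.0408728087²
eq3: (x + 1.306)² + (y − 44.955)² = 38.9620209520²
eq3−eq1, eq3−eq2 (x²,y² cancel):
  -8.156·x − 177.426·y = -6211.975705
  -6.266·x − 79.188·y = -2669.017257
det = -8.156·-79.188 − -177.426·-6.266 = -465.893988
x = (-6211.975705·-79.188 − -177.426·-2669.017257) / -465.893988 = -39.409988
y = (-8.156·-2669.017257 − -6211.975705·-6.266) / -465.893988 = 36.823259

x=-39.410 y=36.823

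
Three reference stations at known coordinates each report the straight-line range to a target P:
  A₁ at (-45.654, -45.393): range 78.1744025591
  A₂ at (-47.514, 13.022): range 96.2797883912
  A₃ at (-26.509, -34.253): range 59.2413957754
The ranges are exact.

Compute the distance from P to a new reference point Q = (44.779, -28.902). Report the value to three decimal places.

17.120

eq1: (x + 45.654)² + (y + 45.393)² = 78.1744025591²
eq2: (x + 47.514)² + (y − 13.022)² = 96.2797883912²
eq3: (x + 26.509)² + (y + 34.253)² = 59.2413957754²
eq2−eq3, eq2−eq1 (x²,y² cancel):
  42.010·x − 94.550·y = 5209.097089
  3.720·x − 116.830·y = 4876.219922
det = 42.010·-116.830 − -94.550·3.720 = -4556.302300
x = (5209.097089·-116.830 − -94.550·4876.219922) / -4556.302300 = 32.379814
y = (42.010·4876.219922 − 5209.097089·3.720) / -4556.302300 = -40.706728
|P − Q| = √((32.379814 − 44.779)² + (-40.706728 − -28.902)²) = 17.119913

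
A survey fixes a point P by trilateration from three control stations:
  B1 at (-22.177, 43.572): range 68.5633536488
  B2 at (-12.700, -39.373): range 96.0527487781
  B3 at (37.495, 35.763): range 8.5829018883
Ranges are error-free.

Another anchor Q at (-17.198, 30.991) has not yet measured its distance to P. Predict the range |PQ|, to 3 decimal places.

eq1: (x + 22.177)² + (y − 43.572)² = 68.5633536488²
eq2: (x + 12.700)² + (y + 39.373)² = 96.0527487781²
eq3: (x − 37.495)² + (y − 35.763)² = 8.5829018883²
eq2−eq3, eq2−eq1 (x²,y² cancel):
  100.390·x + 150.272·y = 10125.808408
  -18.954·x + 165.890·y = 5204.012468
det = 100.390·165.890 − 150.272·-18.954 = 19501.952588
x = (10125.808408·165.890 − 150.272·5204.012468) / 19501.952588 = 46.034006
y = (100.390·5204.012468 − 10125.808408·-18.954) / 19501.952588 = 36.629942
|P − Q| = √((46.034006 − -17.198)² + (36.629942 − 30.991)²) = 63.482944

63.483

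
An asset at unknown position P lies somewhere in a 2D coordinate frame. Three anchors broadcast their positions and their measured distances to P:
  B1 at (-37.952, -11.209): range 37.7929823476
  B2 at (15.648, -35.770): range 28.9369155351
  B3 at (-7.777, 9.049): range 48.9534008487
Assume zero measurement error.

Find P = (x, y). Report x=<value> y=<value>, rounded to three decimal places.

x=-13.031 y=-39.622

eq1: (x + 37.952)² + (y + 11.209)² = 37.7929823476²
eq2: (x − 15.648)² + (y + 35.770)² = 28.9369155351²
eq3: (x + 7.777)² + (y − 9.049)² = 48.9534008487²
eq1−eq3, eq1−eq2 (x²,y² cancel):
  60.350·x + 40.516·y = -2391.755795
  107.200·x − 49.122·y = 549.321253
det = 60.350·-49.122 − 40.516·107.200 = -7307.827900
x = (-2391.755795·-49.122 − 40.516·549.321253) / -7307.827900 = -13.031441
y = (60.350·549.321253 − -2391.755795·107.200) / -7307.827900 = -39.621590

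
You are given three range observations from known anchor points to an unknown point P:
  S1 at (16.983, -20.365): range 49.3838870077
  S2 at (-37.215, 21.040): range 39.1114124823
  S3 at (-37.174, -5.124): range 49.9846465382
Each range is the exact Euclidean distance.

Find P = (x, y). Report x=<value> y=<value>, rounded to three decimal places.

x=1.509 y=26.532

eq1: (x − 16.983)² + (y + 20.365)² = 49.3838870077²
eq2: (x + 37.215)² + (y − 21.040)² = 39.1114124823²
eq3: (x + 37.174)² + (y + 5.124)² = 49.9846465382²
eq1−eq3, eq1−eq2 (x²,y² cancel):
  -108.314·x + 30.482·y = 645.309544
  -108.396·x + 82.810·y = 2033.548021
det = -108.314·82.810 − 30.482·-108.396 = -5665.355468
x = (645.309544·82.810 − 30.482·2033.548021) / -5665.355468 = 1.508913
y = (-108.314·2033.548021 − 645.309544·-108.396) / -5665.355468 = 26.531918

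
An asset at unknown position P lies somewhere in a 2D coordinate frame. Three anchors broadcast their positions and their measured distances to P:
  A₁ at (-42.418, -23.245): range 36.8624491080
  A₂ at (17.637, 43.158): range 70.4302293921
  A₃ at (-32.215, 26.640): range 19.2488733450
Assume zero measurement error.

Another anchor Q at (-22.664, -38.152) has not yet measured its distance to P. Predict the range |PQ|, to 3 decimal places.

eq1: (x + 42.418)² + (y + 23.245)² = 36.8624491080²
eq2: (x − 17.637)² + (y − 43.158)² = 70.4302293921²
eq3: (x + 32.215)² + (y − 26.640)² = 19.2488733450²
eq3−eq2, eq3−eq1 (x²,y² cancel):
  99.704·x + 33.036·y = -4163.717179
  -20.406·x − 99.770·y = -396.200105
det = 99.704·-99.770 − 33.036·-20.406 = -9273.335464
x = (-4163.717179·-99.770 − 33.036·-396.200105) / -9273.335464 = -46.208070
y = (99.704·-396.200105 − -4163.717179·-20.406) / -9273.335464 = 13.422091
|P − Q| = √((-46.208070 − -22.664)² + (13.422091 − -38.152)²) = 56.694003

56.694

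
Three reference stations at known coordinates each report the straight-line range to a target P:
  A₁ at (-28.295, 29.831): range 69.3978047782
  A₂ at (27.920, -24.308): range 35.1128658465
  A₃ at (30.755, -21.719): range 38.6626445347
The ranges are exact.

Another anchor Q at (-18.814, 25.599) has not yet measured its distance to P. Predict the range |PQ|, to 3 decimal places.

eq1: (x + 28.295)² + (y − 29.831)² = 69.3978047782²
eq2: (x − 27.920)² + (y + 24.308)² = 35.1128658465²
eq3: (x − 30.755)² + (y + 21.719)² = 38.6626445347²
eq1−eq3, eq1−eq2 (x²,y² cancel):
  118.100·x − 103.100·y = 3048.344626
  112.430·x − 108.278·y = 3263.051638
det = 118.100·-108.278 − -103.100·112.430 = -1196.098800
x = (3048.344626·-108.278 − -103.100·3263.051638) / -1196.098800 = -5.310568
y = (118.100·3263.051638 − 3048.344626·112.430) / -1196.098800 = -35.650075
|P − Q| = √((-5.310568 − -18.814)² + (-35.650075 − 25.599)²) = 62.719948

62.720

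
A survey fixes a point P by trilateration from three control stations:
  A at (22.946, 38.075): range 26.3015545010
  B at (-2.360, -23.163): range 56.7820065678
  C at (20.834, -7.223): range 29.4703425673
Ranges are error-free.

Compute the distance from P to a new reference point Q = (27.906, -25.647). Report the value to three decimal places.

43.491

eq1: (x − 22.946)² + (y − 38.075)² = 26.3015545010²
eq2: (x + 2.360)² + (y + 23.163)² = 56.7820065678²
eq3: (x − 20.834)² + (y + 7.223)² = 29.4703425673²
eq1−eq2, eq1−eq3 (x²,y² cancel):
  -50.612·x − 122.476·y = -3966.554873
  -4.224·x − 90.596·y = -1666.726578
det = -50.612·-90.596 − -122.476·-4.224 = 4067.906128
x = (-3966.554873·-90.596 − -122.476·-1666.726578) / 4067.906128 = 38.157223
y = (-50.612·-1666.726578 − -3966.554873·-4.224) / 4067.906128 = 16.618289
|P − Q| = √((38.157223 − 27.906)² + (16.618289 − -25.647)²) = 43.490714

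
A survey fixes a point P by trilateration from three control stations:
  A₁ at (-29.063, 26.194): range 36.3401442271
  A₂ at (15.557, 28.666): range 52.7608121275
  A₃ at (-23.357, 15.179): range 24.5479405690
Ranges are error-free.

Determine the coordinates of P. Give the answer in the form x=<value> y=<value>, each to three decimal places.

x=-21.115 y=-9.266

eq1: (x + 29.063)² + (y − 26.194)² = 36.3401442271²
eq2: (x − 15.557)² + (y − 28.666)² = 52.7608121275²
eq3: (x + 23.357)² + (y − 15.179)² = 24.5479405690²
eq1−eq2, eq1−eq3 (x²,y² cancel):
  89.240·x + 4.944·y = -1930.121014
  11.412·x − 22.030·y = -36.827419
det = 89.240·-22.030 − 4.944·11.412 = -2022.378128
x = (-1930.121014·-22.030 − 4.944·-36.827419) / -2022.378128 = -21.115063
y = (89.240·-36.827419 − -1930.121014·11.412) / -2022.378128 = -9.266349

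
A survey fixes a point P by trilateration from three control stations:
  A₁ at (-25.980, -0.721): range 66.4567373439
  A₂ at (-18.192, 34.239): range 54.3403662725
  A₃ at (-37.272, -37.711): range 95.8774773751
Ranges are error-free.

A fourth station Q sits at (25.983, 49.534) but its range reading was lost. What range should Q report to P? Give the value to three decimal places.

eq1: (x + 25.980)² + (y + 0.721)² = 66.4567373439²
eq2: (x + 18.192)² + (y − 34.239)² = 54.3403662725²
eq3: (x + 37.272)² + (y + 37.711)² = 95.8774773751²
eq1−eq2, eq1−eq3 (x²,y² cancel):
  15.576·x + 69.920·y = 2291.400276
  -22.584·x − 73.980·y = -2640.151465
det = 15.576·-73.980 − 69.920·-22.584 = 426.760800
x = (2291.400276·-73.980 − 69.920·-2640.151465) / 426.760800 = 35.339699
y = (15.576·-2640.151465 − 2291.400276·-22.584) / 426.760800 = 24.899158
|P − Q| = √((35.339699 − 25.983)² + (24.899158 − 49.534)²) = 26.351912

26.352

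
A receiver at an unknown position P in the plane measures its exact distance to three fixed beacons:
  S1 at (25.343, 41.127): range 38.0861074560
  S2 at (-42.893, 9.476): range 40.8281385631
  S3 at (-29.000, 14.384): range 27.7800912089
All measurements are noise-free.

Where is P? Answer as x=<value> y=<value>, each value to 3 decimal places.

x=-12.488 y=36.724

eq1: (x − 25.343)² + (y − 41.127)² = 38.0861074560²
eq2: (x + 42.893)² + (y − 9.476)² = 40.8281385631²
eq3: (x + 29.000)² + (y − 14.384)² = 27.7800912089²
eq1−eq3, eq1−eq2 (x²,y² cancel):
  -108.686·x − 53.486·y = -606.980208
  -136.472·x − 63.302·y = -620.479070
det = -108.686·-63.302 − -53.486·-136.472 = -419.300220
x = (-606.980208·-63.302 − -53.486·-620.479070) / -419.300220 = -12.487753
y = (-108.686·-620.479070 − -606.980208·-136.472) / -419.300220 = 36.724080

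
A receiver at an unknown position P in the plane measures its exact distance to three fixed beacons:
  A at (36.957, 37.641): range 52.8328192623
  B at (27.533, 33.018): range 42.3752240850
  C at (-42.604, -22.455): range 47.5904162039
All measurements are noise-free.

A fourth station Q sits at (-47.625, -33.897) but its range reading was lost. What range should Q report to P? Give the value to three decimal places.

eq1: (x − 36.957)² + (y − 37.641)² = 52.8328192623²
eq2: (x − 27.533)² + (y − 33.018)² = 42.3752240850²
eq3: (x + 42.604)² + (y + 22.455)² = 47.5904162039²
eq3−eq1, eq3−eq2 (x²,y² cancel):
  159.122·x + 120.192·y = -63.122188
  140.274·x + 110.946·y = -1.885330
det = 159.122·110.946 − 120.192·140.274 = 794.136804
x = (-63.122188·110.946 − 120.192·-1.885330) / 794.136804 = -8.533231
y = (159.122·-1.885330 − -63.122188·140.274) / 794.136804 = 10.771953
|P − Q| = √((-8.533231 − -47.625)² + (10.771953 − -33.897)²) = 59.358923

59.359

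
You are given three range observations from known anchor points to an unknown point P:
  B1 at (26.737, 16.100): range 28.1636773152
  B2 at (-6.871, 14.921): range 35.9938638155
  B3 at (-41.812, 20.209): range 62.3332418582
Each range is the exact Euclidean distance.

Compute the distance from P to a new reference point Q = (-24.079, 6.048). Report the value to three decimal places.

54.405

eq1: (x − 26.737)² + (y − 16.100)² = 28.1636773152²
eq2: (x + 6.871)² + (y − 14.921)² = 35.9938638155²
eq3: (x + 41.812)² + (y − 20.209)² = 62.3332418582²
eq1−eq2, eq1−eq3 (x²,y² cancel):
  -67.216·x − 2.358·y = -1206.595799
  -137.098·x + 8.218·y = -1909.670465
det = -67.216·8.218 − -2.358·-137.098 = -875.658172
x = (-1206.595799·8.218 − -2.358·-1909.670465) / -875.658172 = 16.466251
y = (-67.216·-1909.670465 − -1206.595799·-137.098) / -875.658172 = 42.324119
|P − Q| = √((16.466251 − -24.079)² + (42.324119 − 6.048)²) = 54.404726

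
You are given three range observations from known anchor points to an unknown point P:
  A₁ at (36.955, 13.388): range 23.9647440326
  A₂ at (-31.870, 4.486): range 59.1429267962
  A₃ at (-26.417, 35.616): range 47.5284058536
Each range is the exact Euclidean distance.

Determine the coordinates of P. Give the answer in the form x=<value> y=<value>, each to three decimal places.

eq1: (x − 36.955)² + (y − 13.388)² = 23.9647440326²
eq2: (x + 31.870)² + (y − 4.486)² = 59.1429267962²
eq3: (x + 26.417)² + (y − 35.616)² = 47.5284058536²
eq1−eq3, eq1−eq2 (x²,y² cancel):
  -126.744·x + 44.456·y = -1263.193630
  -137.650·x − 17.804·y = -3432.666306
det = -126.744·-17.804 − 44.456·-137.650 = 8375.918576
x = (-1263.193630·-17.804 − 44.456·-3432.666306) / 8375.918576 = 20.904276
y = (-126.744·-3432.666306 − -1263.193630·-137.650) / 8375.918576 = 31.183595

x=20.904 y=31.184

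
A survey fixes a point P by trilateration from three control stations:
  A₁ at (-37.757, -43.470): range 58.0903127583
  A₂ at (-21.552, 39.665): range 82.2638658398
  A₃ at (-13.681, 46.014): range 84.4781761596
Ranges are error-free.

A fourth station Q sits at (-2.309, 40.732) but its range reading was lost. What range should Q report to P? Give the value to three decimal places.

75.662

eq1: (x + 37.757)² + (y + 43.470)² = 58.0903127583²
eq2: (x + 21.552)² + (y − 39.665)² = 82.2638658398²
eq3: (x + 13.681)² + (y − 46.014)² = 84.4781761596²
eq1−eq2, eq1−eq3 (x²,y² cancel):
  32.410·x + 166.270·y = -4670.290207
  48.152·x + 178.968·y = -4772.851803
det = 32.410·178.968 − 166.270·48.152 = -2205.880160
x = (-4670.290207·178.968 − 166.270·-4772.851803) / -2205.880160 = 19.153547
y = (32.410·-4772.851803 − -4670.290207·48.152) / -2205.880160 = -31.822076
|P − Q| = √((19.153547 − -2.309)² + (-31.822076 − 40.732)²) = 75.661978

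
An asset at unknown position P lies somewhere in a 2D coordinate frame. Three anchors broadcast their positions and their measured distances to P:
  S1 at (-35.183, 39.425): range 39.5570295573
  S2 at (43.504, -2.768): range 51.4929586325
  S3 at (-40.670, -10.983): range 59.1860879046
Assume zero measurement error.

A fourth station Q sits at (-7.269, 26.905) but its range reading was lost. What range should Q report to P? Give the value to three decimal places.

eq1: (x + 35.183)² + (y − 39.425)² = 39.5570295573²
eq2: (x − 43.504)² + (y + 2.768)² = 51.4929586325²
eq3: (x + 40.670)² + (y + 10.983)² = 59.1860879046²
eq2−eq3, eq2−eq1 (x²,y² cancel):
  -168.348·x − 16.430·y = -977.052864
  -157.374·x + 84.386·y = 1978.680475
det = -168.348·84.386 − -16.430·-157.374 = -16791.869148
x = (-977.052864·84.386 − -16.430·1978.680475) / -16791.869148 = 2.974050
y = (-168.348·1978.680475 − -977.052864·-157.374) / -16791.869148 = 28.994367
|P − Q| = √((2.974050 − -7.269)² + (28.994367 − 26.905)²) = 10.453972

10.454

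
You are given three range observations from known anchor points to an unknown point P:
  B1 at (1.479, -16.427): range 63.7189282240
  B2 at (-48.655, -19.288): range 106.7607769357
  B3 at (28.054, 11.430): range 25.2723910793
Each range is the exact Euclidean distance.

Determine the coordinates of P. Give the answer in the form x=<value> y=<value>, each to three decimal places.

eq1: (x − 1.479)² + (y + 16.427)² = 63.7189282240²
eq2: (x + 48.655)² + (y + 19.288)² = 106.7607769357²
eq3: (x − 28.054)² + (y − 11.430)² = 25.2723910793²
eq2−eq1, eq2−eq3 (x²,y² cancel):
  100.268·x + 5.722·y = 4870.459479
  153.418·x + 61.436·y = 8937.505588
det = 100.268·61.436 − 5.722·153.418 = 5282.207052
x = (4870.459479·61.436 − 5.722·8937.505588) / 5282.207052 = 46.965433
y = (100.268·8937.505588 − 4870.459479·153.418) / 5282.207052 = 28.194589

x=46.965 y=28.195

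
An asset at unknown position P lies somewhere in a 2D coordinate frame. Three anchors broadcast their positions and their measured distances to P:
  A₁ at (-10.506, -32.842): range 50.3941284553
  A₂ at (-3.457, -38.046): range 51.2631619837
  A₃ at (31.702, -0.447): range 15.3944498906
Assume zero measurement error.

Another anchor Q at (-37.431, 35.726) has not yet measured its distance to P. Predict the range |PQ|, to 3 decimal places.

62.737

eq1: (x + 10.506)² + (y + 32.842)² = 50.3941284553²
eq2: (x + 3.457)² + (y + 38.046)² = 51.2631619837²
eq3: (x − 31.702)² + (y + 0.447)² = 15.3944498906²
eq2−eq1, eq2−eq3 (x²,y² cancel):
  -14.098·x + 10.408·y = -182.132371
  70.318·x + 75.198·y = 1936.690337
det = -14.098·75.198 − 10.408·70.318 = -1792.011148
x = (-182.132371·75.198 − 10.408·1936.690337) / -1792.011148 = 18.891101
y = (-14.098·1936.690337 − -182.132371·70.318) / -1792.011148 = 8.089390
|P − Q| = √((18.891101 − -37.431)² + (8.089390 − 35.726)²) = 62.737240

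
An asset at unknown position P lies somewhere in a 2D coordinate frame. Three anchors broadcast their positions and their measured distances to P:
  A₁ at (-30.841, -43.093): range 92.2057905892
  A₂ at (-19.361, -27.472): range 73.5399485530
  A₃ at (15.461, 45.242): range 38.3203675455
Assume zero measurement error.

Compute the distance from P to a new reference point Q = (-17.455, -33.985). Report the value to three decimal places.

eq1: (x + 30.841)² + (y + 43.093)² = 92.2057905892²
eq2: (x + 19.361)² + (y + 27.472)² = 73.5399485530²
eq3: (x − 15.461)² + (y − 45.242)² = 38.3203675455²
eq3−eq2, eq3−eq1 (x²,y² cancel):
  -69.644·x − 145.428·y = -5095.995444
  -92.604·x − 176.670·y = -6511.164404
det = -69.644·-176.670 − -145.428·-92.604 = -1163.209032
x = (-5095.995444·-176.670 − -145.428·-6511.164404) / -1163.209032 = 40.058236
y = (-69.644·-6511.164404 − -5095.995444·-92.604) / -1163.209032 = 15.857879
|P − Q| = √((40.058236 − -17.455)² + (15.857879 − -33.985)²) = 76.105748

76.106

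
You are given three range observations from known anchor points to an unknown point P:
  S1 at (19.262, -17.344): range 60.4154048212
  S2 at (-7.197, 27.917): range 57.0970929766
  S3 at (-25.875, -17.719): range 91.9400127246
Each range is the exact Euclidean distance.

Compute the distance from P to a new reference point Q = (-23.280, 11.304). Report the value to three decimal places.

76.498

eq1: (x − 19.262)² + (y + 17.344)² = 60.4154048212²
eq2: (x + 7.197)² + (y − 27.917)² = 57.0970929766²
eq3: (x + 25.875)² + (y + 17.719)² = 91.9400127246²
eq1−eq3, eq1−eq2 (x²,y² cancel):
  -90.274·x − 0.750·y = -4491.305194
  -52.918·x + 90.522·y = 549.259831
det = -90.274·90.522 − -0.750·-52.918 = -8211.471528
x = (-4491.305194·90.522 − -0.750·549.259831) / -8211.471528 = 49.461291
y = (-90.274·549.259831 − -4491.305194·-52.918) / -8211.471528 = 34.982131
|P − Q| = √((49.461291 − -23.280)² + (34.982131 − 11.304)²) = 76.498035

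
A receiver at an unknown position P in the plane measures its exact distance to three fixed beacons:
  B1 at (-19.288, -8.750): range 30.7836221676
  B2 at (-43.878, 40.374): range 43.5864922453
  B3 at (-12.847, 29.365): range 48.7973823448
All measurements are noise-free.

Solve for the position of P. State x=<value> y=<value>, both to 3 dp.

eq1: (x + 19.288)² + (y + 8.750)² = 30.7836221676²
eq2: (x + 43.878)² + (y − 40.374)² = 43.5864922453²
eq3: (x + 12.847)² + (y − 29.365)² = 48.7973823448²
eq1−eq2, eq1−eq3 (x²,y² cancel):
  -49.180·x + 98.248·y = 2154.598404
  12.882·x + 76.230·y = -854.793940
det = -49.180·76.230 − 98.248·12.882 = -5014.622136
x = (2154.598404·76.230 − 98.248·-854.793940) / -5014.622136 = -49.500605
y = (-49.180·-854.793940 − 2154.598404·12.882) / -5014.622136 = -2.848316

x=-49.501 y=-2.848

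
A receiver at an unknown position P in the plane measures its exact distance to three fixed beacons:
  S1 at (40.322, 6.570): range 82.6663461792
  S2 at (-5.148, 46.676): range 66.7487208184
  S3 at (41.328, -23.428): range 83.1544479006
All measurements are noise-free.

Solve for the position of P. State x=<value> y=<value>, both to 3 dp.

eq1: (x − 40.322)² + (y − 6.570)² = 82.6663461792²
eq2: (x + 5.148)² + (y − 46.676)² = 66.7487208184²
eq3: (x − 41.328)² + (y + 23.428)² = 83.1544479006²
eq3−eq2, eq3−eq1 (x²,y² cancel):
  -92.952·x + 140.208·y = 2407.546587
  -2.012·x + 59.996·y = -506.908769
det = -92.952·59.996 − 140.208·-2.012 = -5294.649696
x = (2407.546587·59.996 − 140.208·-506.908769) / -5294.649696 = -40.704455
y = (-92.952·-506.908769 − 2407.546587·-2.012) / -5294.649696 = -9.814090

x=-40.704 y=-9.814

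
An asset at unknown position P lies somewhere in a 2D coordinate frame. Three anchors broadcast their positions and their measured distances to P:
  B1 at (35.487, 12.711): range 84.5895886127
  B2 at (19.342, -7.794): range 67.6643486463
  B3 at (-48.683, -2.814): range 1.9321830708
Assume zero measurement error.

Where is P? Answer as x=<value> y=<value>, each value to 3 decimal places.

x=-47.982 y=-1.014

eq1: (x − 35.487)² + (y − 12.711)² = 84.5895886127²
eq2: (x − 19.342)² + (y + 7.794)² = 67.6643486463²
eq3: (x + 48.683)² + (y + 2.814)² = 1.9321830708²
eq3−eq1, eq3−eq2 (x²,y² cancel):
  168.340·x + 31.050·y = -8108.721565
  136.050·x − 9.960·y = -6517.824431
det = 168.340·-9.960 − 31.050·136.050 = -5901.018900
x = (-8108.721565·-9.960 − 31.050·-6517.824431) / -5901.018900 = -47.981767
y = (168.340·-6517.824431 − -8108.721565·136.050) / -5901.018900 = -1.013554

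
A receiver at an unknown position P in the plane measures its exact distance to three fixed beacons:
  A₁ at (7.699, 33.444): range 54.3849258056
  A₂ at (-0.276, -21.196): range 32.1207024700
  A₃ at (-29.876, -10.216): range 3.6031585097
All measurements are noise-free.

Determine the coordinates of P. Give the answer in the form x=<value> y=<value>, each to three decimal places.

eq1: (x − 7.699)² + (y − 33.444)² = 54.3849258056²
eq2: (x + 0.276)² + (y + 21.196)² = 32.1207024700²
eq3: (x + 29.876)² + (y + 10.216)² = 3.6031585097²
eq1−eq2, eq1−eq3 (x²,y² cancel):
  -15.950·x − 109.280·y = 1197.551483
  -75.150·x − 87.320·y = 2763.903699
det = -15.950·-87.320 − -109.280·-75.150 = -6819.638000
x = (1197.551483·-87.320 − -109.280·2763.903699) / -6819.638000 = -28.955965
y = (-15.950·2763.903699 − 1197.551483·-75.150) / -6819.638000 = -6.732283

x=-28.956 y=-6.732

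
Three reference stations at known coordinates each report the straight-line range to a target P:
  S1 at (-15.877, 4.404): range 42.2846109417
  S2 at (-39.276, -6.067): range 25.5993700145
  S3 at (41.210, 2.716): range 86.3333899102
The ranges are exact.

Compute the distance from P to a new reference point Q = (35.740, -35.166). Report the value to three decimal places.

eq1: (x + 15.877)² + (y − 4.404)² = 42.2846109417²
eq2: (x + 39.276)² + (y + 6.067)² = 25.5993700145²
eq3: (x − 41.210)² + (y − 2.716)² = 86.3333899102²
eq1−eq3, eq1−eq2 (x²,y² cancel):
  114.174·x − 3.376·y = -4231.299480
  -46.798·x − 20.942·y = 2440.598897
det = 114.174·-20.942 − -3.376·-46.798 = -2549.021956
x = (-4231.299480·-20.942 − -3.376·2440.598897) / -2549.021956 = -37.995489
y = (114.174·2440.598897 − -4231.299480·-46.798) / -2549.021956 = -31.634324
|P − Q| = √((-37.995489 − 35.740)² + (-31.634324 − -35.166)²) = 73.820018

73.820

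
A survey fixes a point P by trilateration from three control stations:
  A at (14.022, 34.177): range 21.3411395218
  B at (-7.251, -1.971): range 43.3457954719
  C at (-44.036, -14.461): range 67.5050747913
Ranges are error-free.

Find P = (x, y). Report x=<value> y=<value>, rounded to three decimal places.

eq1: (x − 14.022)² + (y − 34.177)² = 21.3411395218²
eq2: (x + 7.251)² + (y + 1.971)² = 43.3457954719²
eq3: (x + 44.036)² + (y + 14.461)² = 67.5050747913²
eq1−eq3, eq1−eq2 (x²,y² cancel):
  -116.116·x − 97.276·y = -3317.884882
  -42.546·x − 72.296·y = -2731.635720
det = -116.116·-72.296 − -97.276·-42.546 = 4256.017640
x = (-3317.884882·-72.296 − -97.276·-2731.635720) / 4256.017640 = -6.074409
y = (-116.116·-2731.635720 − -3317.884882·-42.546) / 4256.017640 = 41.358824

x=-6.074 y=41.359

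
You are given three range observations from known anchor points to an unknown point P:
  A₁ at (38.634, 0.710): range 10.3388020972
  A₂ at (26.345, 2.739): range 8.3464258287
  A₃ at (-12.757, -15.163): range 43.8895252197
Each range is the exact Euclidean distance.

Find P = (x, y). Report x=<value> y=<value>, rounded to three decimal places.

eq1: (x − 38.634)² + (y − 0.710)² = 10.3388020972²
eq2: (x − 26.345)² + (y − 2.739)² = 8.3464258287²
eq3: (x + 12.757)² + (y + 15.163)² = 43.8895252197²
eq2−eq3, eq2−eq1 (x²,y² cancel):
  -78.204·x − 35.804·y = -2165.531128
  24.578·x − 4.058·y = 754.300905
det = -78.204·-4.058 − -35.804·24.578 = 1197.342544
x = (-2165.531128·-4.058 − -35.804·754.300905) / 1197.342544 = 29.895133
y = (-78.204·754.300905 − -2165.531128·24.578) / 1197.342544 = -4.814766

x=29.895 y=-4.815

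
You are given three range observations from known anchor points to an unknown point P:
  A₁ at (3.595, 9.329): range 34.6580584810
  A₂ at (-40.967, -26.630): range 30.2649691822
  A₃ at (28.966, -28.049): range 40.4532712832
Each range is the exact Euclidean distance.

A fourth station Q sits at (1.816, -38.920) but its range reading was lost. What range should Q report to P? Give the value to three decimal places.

eq1: (x − 3.595)² + (y − 9.329)² = 34.6580584810²
eq2: (x + 40.967)² + (y + 26.630)² = 30.2649691822²
eq3: (x − 28.966)² + (y + 28.049)² = 40.4532712832²
eq3−eq1, eq3−eq2 (x²,y² cancel):
  -50.742·x + 74.756·y = -1090.535151
  -139.866·x + 2.838·y = 1482.175230
det = -50.742·2.838 − 74.756·-139.866 = 10311.816900
x = (-1090.535151·2.838 − 74.756·1482.175230) / 10311.816900 = -11.045234
y = (-50.742·1482.175230 − -1090.535151·-139.866) / 10311.816900 = -22.085082
|P − Q| = √((-11.045234 − 1.816)² + (-22.085082 − -38.920)²) = 21.185509

21.186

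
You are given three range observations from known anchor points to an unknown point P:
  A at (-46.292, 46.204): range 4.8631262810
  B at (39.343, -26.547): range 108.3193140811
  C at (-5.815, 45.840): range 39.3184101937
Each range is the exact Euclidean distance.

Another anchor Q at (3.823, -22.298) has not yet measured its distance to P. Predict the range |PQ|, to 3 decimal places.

eq1: (x + 46.292)² + (y − 46.204)² = 4.8631262810²
eq2: (x − 39.343)² + (y + 26.547)² = 108.3193140811²
eq3: (x + 5.815)² + (y − 45.840)² = 39.3184101937²
eq3−eq2, eq3−eq1 (x²,y² cancel):
  90.316·x − 144.774·y = -10069.641390
  -80.954·x + 0.728·y = 3664.926438
det = 90.316·0.728 − -144.774·-80.954 = -11654.284348
x = (-10069.641390·0.728 − -144.774·3664.926438) / -11654.284348 = -44.898112
y = (90.316·3664.926438 − -10069.641390·-80.954) / -11654.284348 = 41.544915
|P − Q| = √((-44.898112 − 3.823)² + (41.544915 − -22.298)²) = 80.309803

80.310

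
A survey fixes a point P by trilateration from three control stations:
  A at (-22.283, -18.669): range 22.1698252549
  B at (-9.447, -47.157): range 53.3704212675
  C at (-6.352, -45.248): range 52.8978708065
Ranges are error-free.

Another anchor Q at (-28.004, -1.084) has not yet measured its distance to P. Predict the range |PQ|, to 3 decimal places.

eq1: (x + 22.283)² + (y + 18.669)² = 22.1698252549²
eq2: (x + 9.447)² + (y + 47.157)² = 53.3704212675²
eq3: (x + 6.352)² + (y + 45.248)² = 52.8978708065²
eq1−eq3, eq1−eq2 (x²,y² cancel):
  31.862·x − 53.158·y = -1064.017826
  25.672·x − 56.976·y = -888.935906
det = 31.862·-56.976 − -53.158·25.672 = -450.697136
x = (-1064.017826·-56.976 − -53.158·-888.935906) / -450.697136 = -29.663878
y = (31.862·-888.935906 − -1064.017826·25.672) / -450.697136 = 2.236114
|P − Q| = √((-29.663878 − -28.004)² + (2.236114 − -1.084)²) = 3.711920

3.712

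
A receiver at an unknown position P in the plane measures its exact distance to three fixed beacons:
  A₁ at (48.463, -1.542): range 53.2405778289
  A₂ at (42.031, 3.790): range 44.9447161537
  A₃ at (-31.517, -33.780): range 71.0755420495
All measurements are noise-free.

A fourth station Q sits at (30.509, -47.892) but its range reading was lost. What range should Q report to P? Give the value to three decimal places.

eq1: (x − 48.463)² + (y + 1.542)² = 53.2405778289²
eq2: (x − 42.031)² + (y − 3.790)² = 44.9447161537²
eq3: (x + 31.517)² + (y + 33.780)² = 71.0755420495²
eq3−eq2, eq3−eq1 (x²,y² cancel):
  147.096·x + 75.140·y = 2678.264539
  159.960·x + 64.476·y = 2433.803994
det = 147.096·64.476 − 75.140·159.960 = -2535.232704
x = (2678.264539·64.476 − 75.140·2433.803994) / -2535.232704 = 4.020241
y = (147.096·2433.803994 − 2678.264539·159.960) / -2535.232704 = 27.773531
|P − Q| = √((4.020241 − 30.509)² + (27.773531 − -47.892)²) = 80.168116

80.168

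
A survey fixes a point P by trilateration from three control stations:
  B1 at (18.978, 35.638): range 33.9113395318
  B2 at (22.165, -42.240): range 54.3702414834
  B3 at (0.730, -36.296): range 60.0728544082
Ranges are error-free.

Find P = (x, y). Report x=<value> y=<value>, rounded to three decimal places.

x=40.082 y=9.093

eq1: (x − 18.978)² + (y − 35.638)² = 33.9113395318²
eq2: (x − 22.165)² + (y + 42.240)² = 54.3702414834²
eq3: (x − 0.730)² + (y + 36.296)² = 60.0728544082²
eq3−eq1, eq3−eq2 (x²,y² cancel):
  36.496·x + 143.868·y = 2771.067900
  42.870·x − 11.888·y = 1610.196987
det = 36.496·-11.888 − 143.868·42.870 = -6601.485608
x = (2771.067900·-11.888 − 143.868·1610.196987) / -6601.485608 = 40.081626
y = (36.496·1610.196987 − 2771.067900·42.870) / -6601.485608 = 9.093397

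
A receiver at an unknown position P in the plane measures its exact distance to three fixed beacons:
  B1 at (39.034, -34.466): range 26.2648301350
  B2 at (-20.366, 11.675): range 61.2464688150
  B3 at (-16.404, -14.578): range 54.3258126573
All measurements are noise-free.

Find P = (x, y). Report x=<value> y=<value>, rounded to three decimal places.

eq1: (x − 39.034)² + (y + 34.466)² = 26.2648301350²
eq2: (x + 20.366)² + (y − 11.675)² = 61.2464688150²
eq3: (x + 16.404)² + (y + 14.578)² = 54.3258126573²
eq3−eq2, eq3−eq1 (x²,y² cancel):
  -7.924·x + 52.506·y = -730.365740
  110.876·x − 39.776·y = 4491.401631
det = -7.924·-39.776 − 52.506·110.876 = -5506.470232
x = (-730.365740·-39.776 − 52.506·4491.401631) / -5506.470232 = 37.551189
y = (-7.924·4491.401631 − -730.365740·110.876) / -5506.470232 = -8.243060

x=37.551 y=-8.243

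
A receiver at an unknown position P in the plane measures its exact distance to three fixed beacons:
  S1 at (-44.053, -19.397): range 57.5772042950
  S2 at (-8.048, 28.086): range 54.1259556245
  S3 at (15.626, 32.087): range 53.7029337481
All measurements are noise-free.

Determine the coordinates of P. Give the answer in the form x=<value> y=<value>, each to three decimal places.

eq1: (x + 44.053)² + (y + 19.397)² = 57.5772042950²
eq2: (x + 8.048)² + (y − 28.086)² = 54.1259556245²
eq3: (x − 15.626)² + (y − 32.087)² = 53.7029337481²
eq2−eq3, eq2−eq1 (x²,y² cancel):
  47.348·x + 8.002·y = 465.767724
  -72.010·x − 94.966·y = 1077.801336
det = 47.348·-94.966 − 8.002·-72.010 = -3920.226148
x = (465.767724·-94.966 − 8.002·1077.801336) / -3920.226148 = 13.483065
y = (47.348·1077.801336 − 465.767724·-72.010) / -3920.226148 = -21.573161

x=13.483 y=-21.573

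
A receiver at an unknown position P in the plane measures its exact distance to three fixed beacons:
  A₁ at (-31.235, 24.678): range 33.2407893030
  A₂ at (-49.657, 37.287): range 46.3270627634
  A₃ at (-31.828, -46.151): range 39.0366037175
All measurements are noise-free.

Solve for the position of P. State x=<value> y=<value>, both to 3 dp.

x=-38.675 y=-7.720

eq1: (x + 31.235)² + (y − 24.678)² = 33.2407893030²
eq2: (x + 49.657)² + (y − 37.287)² = 46.3270627634²
eq3: (x + 31.828)² + (y + 46.151)² = 39.0366037175²
eq1−eq3, eq1−eq2 (x²,y² cancel):
  -1.186·x − 141.658·y = 1139.401120
  -36.844·x + 25.218·y = 1230.262438
det = -1.186·25.218 − -141.658·-36.844 = -5249.155900
x = (1139.401120·25.218 − -141.658·1230.262438) / -5249.155900 = -38.674777
y = (-1.186·1230.262438 − 1139.401120·-36.844) / -5249.155900 = -7.719528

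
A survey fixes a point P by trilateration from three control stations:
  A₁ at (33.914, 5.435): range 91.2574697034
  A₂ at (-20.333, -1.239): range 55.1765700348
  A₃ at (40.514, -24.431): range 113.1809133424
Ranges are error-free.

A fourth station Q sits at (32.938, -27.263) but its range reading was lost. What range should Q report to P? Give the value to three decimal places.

109.301

eq1: (x − 33.914)² + (y − 5.435)² = 91.2574697034²
eq2: (x + 20.333)² + (y + 1.239)² = 55.1765700348²
eq3: (x − 40.514)² + (y + 24.431)² = 113.1809133424²
eq1−eq3, eq1−eq2 (x²,y² cancel):
  13.200·x − 59.732·y = -3423.434032
  -108.494·x − 13.348·y = 4518.739285
det = 13.200·-13.348 − -59.732·-108.494 = -6656.757208
x = (-3423.434032·-13.348 − -59.732·4518.739285) / -6656.757208 = -47.411874
y = (13.200·4518.739285 − -3423.434032·-108.494) / -6656.757208 = 46.835822
|P − Q| = √((-47.411874 − 32.938)² + (46.835822 − -27.263)²) = 109.301133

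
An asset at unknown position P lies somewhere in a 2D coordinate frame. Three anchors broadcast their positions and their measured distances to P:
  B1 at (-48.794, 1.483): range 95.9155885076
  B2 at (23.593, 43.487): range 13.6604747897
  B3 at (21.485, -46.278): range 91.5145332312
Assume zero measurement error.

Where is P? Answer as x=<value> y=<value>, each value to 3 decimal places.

eq1: (x + 48.794)² + (y − 1.483)² = 95.9155885076²
eq2: (x − 23.593)² + (y − 43.487)² = 13.6604747897²
eq3: (x − 21.485)² + (y + 46.278)² = 91.5145332312²
eq2−eq1, eq2−eq3 (x²,y² cancel):
  -144.774·x − 84.008·y = -9077.886640
  -4.216·x − 179.530·y = -8032.791530
det = -144.774·-179.530 − -84.008·-4.216 = 25637.098492
x = (-9077.886640·-179.530 − -84.008·-8032.791530) / 25637.098492 = 37.248140
y = (-144.774·-8032.791530 − -9077.886640·-4.216) / 25637.098492 = 43.868732

x=37.248 y=43.869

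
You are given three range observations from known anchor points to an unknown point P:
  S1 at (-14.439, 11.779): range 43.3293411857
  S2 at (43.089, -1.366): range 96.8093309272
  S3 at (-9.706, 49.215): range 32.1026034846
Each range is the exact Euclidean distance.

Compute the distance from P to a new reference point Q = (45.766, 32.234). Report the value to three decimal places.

eq1: (x + 14.439)² + (y − 11.779)² = 43.3293411857²
eq2: (x − 43.089)² + (y + 1.366)² = 96.8093309272²
eq3: (x + 9.706)² + (y − 49.215)² = 32.1026034846²
eq3−eq2, eq3−eq1 (x²,y² cancel):
  105.590·x − 101.162·y = -8999.264188
  -9.466·x − 74.872·y = -3015.947756
det = 105.590·-74.872 − -101.162·-9.466 = -8863.333972
x = (-8999.264188·-74.872 − -101.162·-3015.947756) / -8863.333972 = -41.597620
y = (105.590·-3015.947756 − -8999.264188·-9.466) / -8863.333972 = 45.540534
|P − Q| = √((-41.597620 − 45.766)² + (45.540534 − 32.234)²) = 88.371183

88.371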